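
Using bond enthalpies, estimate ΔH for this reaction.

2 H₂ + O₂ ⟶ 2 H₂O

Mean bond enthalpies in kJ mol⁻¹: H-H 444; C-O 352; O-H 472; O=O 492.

ΔH ≈ −508 kJ

Bonds broken (reactants):
  H-H: 2 × 444 = 888
  O=O: 1 × 492 = 492
  Σ(broken) = 1380 kJ
Bonds formed (products):
  O-H: 4 × 472 = 1888
  Σ(formed) = 1888 kJ
ΔH = Σ(broken) − Σ(formed) = 1380 − 1888 = −508 kJ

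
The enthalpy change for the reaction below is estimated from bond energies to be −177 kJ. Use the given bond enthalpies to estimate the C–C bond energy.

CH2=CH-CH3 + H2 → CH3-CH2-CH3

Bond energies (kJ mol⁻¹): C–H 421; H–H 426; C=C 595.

D(C–C) ≈ 356 kJ/mol

Let D be the C–C bond energy.
Σ(broken) = 1×D + 6×421 + 1×595 + 1×426 = 3547 + D
Σ(formed) = 2×D + 8×421 = 3368 + 2D
ΔH = Σ(broken) − Σ(formed) = (3547 + D) − (3368 + 2D) = +179 − D
Setting this equal to −177 kJ gives D = 356 kJ/mol.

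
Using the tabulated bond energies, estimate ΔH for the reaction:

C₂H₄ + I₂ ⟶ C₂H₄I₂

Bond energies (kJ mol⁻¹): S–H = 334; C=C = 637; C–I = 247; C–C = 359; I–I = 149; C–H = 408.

ΔH ≈ −67 kJ

Bonds broken (reactants):
  C–H: 4 × 408 = 1632
  C=C: 1 × 637 = 637
  I–I: 1 × 149 = 149
  Σ(broken) = 2418 kJ
Bonds formed (products):
  C–C: 1 × 359 = 359
  C–H: 4 × 408 = 1632
  C–I: 2 × 247 = 494
  Σ(formed) = 2485 kJ
ΔH = Σ(broken) − Σ(formed) = 2418 − 2485 = −67 kJ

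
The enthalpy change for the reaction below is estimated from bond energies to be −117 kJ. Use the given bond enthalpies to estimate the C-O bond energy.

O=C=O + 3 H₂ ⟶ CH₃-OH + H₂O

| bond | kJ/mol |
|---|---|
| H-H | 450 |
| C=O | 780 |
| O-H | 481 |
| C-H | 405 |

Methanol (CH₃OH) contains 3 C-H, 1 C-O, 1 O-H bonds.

Let D be the C-O bond energy.
Σ(broken) = 2×780 + 3×450 = 2910
Σ(formed) = 3×405 + 1×D + 3×481 = 2658 + D
ΔH = Σ(broken) − Σ(formed) = (2910) − (2658 + D) = +252 − D
Setting this equal to −117 kJ gives D = 369 kJ/mol.

D(C-O) ≈ 369 kJ/mol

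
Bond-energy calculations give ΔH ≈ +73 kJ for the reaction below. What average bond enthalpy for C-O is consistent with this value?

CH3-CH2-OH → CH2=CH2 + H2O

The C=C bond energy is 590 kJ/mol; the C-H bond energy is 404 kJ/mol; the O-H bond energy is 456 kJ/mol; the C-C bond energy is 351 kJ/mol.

Let D be the C-O bond energy.
Σ(broken) = 1×351 + 5×404 + 1×D + 1×456 = 2827 + D
Σ(formed) = 4×404 + 1×590 + 2×456 = 3118
ΔH = Σ(broken) − Σ(formed) = (2827 + D) − (3118) = −291 + D
Setting this equal to +73 kJ gives D = 364 kJ/mol.

D(C-O) ≈ 364 kJ/mol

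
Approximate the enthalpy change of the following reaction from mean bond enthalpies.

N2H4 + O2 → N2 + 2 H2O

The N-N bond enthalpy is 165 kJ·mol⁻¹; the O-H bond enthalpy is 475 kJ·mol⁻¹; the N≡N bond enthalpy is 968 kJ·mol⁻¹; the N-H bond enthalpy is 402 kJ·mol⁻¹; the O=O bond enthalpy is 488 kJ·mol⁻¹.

Bonds broken (reactants):
  N-H: 4 × 402 = 1608
  N-N: 1 × 165 = 165
  O=O: 1 × 488 = 488
  Σ(broken) = 2261 kJ
Bonds formed (products):
  N≡N: 1 × 968 = 968
  O-H: 4 × 475 = 1900
  Σ(formed) = 2868 kJ
ΔH = Σ(broken) − Σ(formed) = 2261 − 2868 = −607 kJ

ΔH ≈ −607 kJ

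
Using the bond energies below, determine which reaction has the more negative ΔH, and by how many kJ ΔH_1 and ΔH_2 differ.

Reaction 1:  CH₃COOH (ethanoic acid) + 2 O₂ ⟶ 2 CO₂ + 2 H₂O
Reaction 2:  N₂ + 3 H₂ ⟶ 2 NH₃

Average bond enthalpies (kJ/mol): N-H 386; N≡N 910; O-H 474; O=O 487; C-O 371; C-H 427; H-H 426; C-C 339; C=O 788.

Reaction 1, by 693 kJ

Reaction 1:
  Bonds broken (reactants):
    C-C: 1 × 339 = 339
    C-H: 3 × 427 = 1281
    C-O: 1 × 371 = 371
    C=O: 1 × 788 = 788
    O-H: 1 × 474 = 474
    O=O: 2 × 487 = 974
    Σ(broken) = 4227 kJ
  Bonds formed (products):
    C=O: 4 × 788 = 3152
    O-H: 4 × 474 = 1896
    Σ(formed) = 5048 kJ
  ΔH_1 = 4227 − 5048 = −821 kJ
Reaction 2:
  Bonds broken (reactants):
    H-H: 3 × 426 = 1278
    N≡N: 1 × 910 = 910
    Σ(broken) = 2188 kJ
  Bonds formed (products):
    N-H: 6 × 386 = 2316
    Σ(formed) = 2316 kJ
  ΔH_2 = 2188 − 2316 = −128 kJ
ΔH_1 − ΔH_2 = −693 kJ, so reaction 1 has the more negative ΔH; |ΔH_1 − ΔH_2| = 693 kJ.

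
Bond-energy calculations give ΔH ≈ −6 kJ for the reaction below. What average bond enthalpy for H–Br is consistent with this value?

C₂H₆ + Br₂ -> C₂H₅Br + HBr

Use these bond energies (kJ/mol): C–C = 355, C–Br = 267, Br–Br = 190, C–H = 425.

Let D be the H–Br bond energy.
Σ(broken) = 1×190 + 1×355 + 6×425 = 3095
Σ(formed) = 1×267 + 1×355 + 5×425 + 1×D = 2747 + D
ΔH = Σ(broken) − Σ(formed) = (3095) − (2747 + D) = +348 − D
Setting this equal to −6 kJ gives D = 354 kJ/mol.

D(H–Br) ≈ 354 kJ/mol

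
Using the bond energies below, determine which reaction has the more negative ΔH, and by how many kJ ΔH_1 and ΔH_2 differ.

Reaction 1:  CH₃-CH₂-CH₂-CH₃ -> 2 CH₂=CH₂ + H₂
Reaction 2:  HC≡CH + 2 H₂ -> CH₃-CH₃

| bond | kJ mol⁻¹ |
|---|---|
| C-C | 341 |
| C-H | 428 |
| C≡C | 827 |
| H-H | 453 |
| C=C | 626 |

Reaction 2, by 494 kJ

Reaction 1:
  Bonds broken (reactants):
    C-C: 3 × 341 = 1023
    C-H: 10 × 428 = 4280
    Σ(broken) = 5303 kJ
  Bonds formed (products):
    C-H: 8 × 428 = 3424
    C=C: 2 × 626 = 1252
    H-H: 1 × 453 = 453
    Σ(formed) = 5129 kJ
  ΔH_1 = 5303 − 5129 = +174 kJ
Reaction 2:
  Bonds broken (reactants):
    C≡C: 1 × 827 = 827
    C-H: 2 × 428 = 856
    H-H: 2 × 453 = 906
    Σ(broken) = 2589 kJ
  Bonds formed (products):
    C-C: 1 × 341 = 341
    C-H: 6 × 428 = 2568
    Σ(formed) = 2909 kJ
  ΔH_2 = 2589 − 2909 = −320 kJ
ΔH_1 − ΔH_2 = +494 kJ, so reaction 2 has the more negative ΔH; |ΔH_1 − ΔH_2| = 494 kJ.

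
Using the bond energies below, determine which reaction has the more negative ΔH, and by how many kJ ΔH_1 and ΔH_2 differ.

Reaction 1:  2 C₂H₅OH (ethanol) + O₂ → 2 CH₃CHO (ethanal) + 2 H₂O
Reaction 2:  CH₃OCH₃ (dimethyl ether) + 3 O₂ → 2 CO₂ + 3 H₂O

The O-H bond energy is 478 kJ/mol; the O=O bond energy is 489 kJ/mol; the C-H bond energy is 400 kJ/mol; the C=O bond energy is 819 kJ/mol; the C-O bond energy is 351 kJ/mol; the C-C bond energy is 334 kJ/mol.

Reaction 1:
  Bonds broken (reactants):
    C-C: 2 × 334 = 668
    C-H: 10 × 400 = 4000
    C-O: 2 × 351 = 702
    O-H: 2 × 478 = 956
    O=O: 1 × 489 = 489
    Σ(broken) = 6815 kJ
  Bonds formed (products):
    C-C: 2 × 334 = 668
    C-H: 8 × 400 = 3200
    C=O: 2 × 819 = 1638
    O-H: 4 × 478 = 1912
    Σ(formed) = 7418 kJ
  ΔH_1 = 6815 − 7418 = −603 kJ
Reaction 2:
  Bonds broken (reactants):
    C-H: 6 × 400 = 2400
    C-O: 2 × 351 = 702
    O=O: 3 × 489 = 1467
    Σ(broken) = 4569 kJ
  Bonds formed (products):
    C=O: 4 × 819 = 3276
    O-H: 6 × 478 = 2868
    Σ(formed) = 6144 kJ
  ΔH_2 = 4569 − 6144 = −1575 kJ
ΔH_1 − ΔH_2 = +972 kJ, so reaction 2 has the more negative ΔH; |ΔH_1 − ΔH_2| = 972 kJ.

Reaction 2, by 972 kJ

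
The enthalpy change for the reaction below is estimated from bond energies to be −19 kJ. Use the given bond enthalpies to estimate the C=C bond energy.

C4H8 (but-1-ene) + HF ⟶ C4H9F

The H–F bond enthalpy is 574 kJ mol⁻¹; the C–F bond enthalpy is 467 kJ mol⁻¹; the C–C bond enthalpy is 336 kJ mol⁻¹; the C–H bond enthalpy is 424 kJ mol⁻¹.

D(C=C) ≈ 634 kJ/mol

Let D be the C=C bond energy.
Σ(broken) = 2×336 + 8×424 + 1×D + 1×574 = 4638 + D
Σ(formed) = 3×336 + 1×467 + 9×424 = 5291
ΔH = Σ(broken) − Σ(formed) = (4638 + D) − (5291) = −653 + D
Setting this equal to −19 kJ gives D = 634 kJ/mol.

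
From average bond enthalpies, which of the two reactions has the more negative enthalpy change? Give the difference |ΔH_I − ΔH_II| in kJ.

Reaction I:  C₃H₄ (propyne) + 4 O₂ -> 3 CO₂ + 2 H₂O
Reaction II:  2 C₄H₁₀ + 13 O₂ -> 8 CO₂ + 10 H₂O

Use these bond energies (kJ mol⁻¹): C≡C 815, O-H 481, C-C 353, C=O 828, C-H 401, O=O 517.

Reaction I:
  Bonds broken (reactants):
    C≡C: 1 × 815 = 815
    C-C: 1 × 353 = 353
    C-H: 4 × 401 = 1604
    O=O: 4 × 517 = 2068
    Σ(broken) = 4840 kJ
  Bonds formed (products):
    C=O: 6 × 828 = 4968
    O-H: 4 × 481 = 1924
    Σ(formed) = 6892 kJ
  ΔH_I = 4840 − 6892 = −2052 kJ
Reaction II:
  Bonds broken (reactants):
    C-C: 6 × 353 = 2118
    C-H: 20 × 401 = 8020
    O=O: 13 × 517 = 6721
    Σ(broken) = 16859 kJ
  Bonds formed (products):
    C=O: 16 × 828 = 13248
    O-H: 20 × 481 = 9620
    Σ(formed) = 22868 kJ
  ΔH_II = 16859 − 22868 = −6009 kJ
ΔH_I − ΔH_II = +3957 kJ, so reaction II has the more negative ΔH; |ΔH_I − ΔH_II| = 3957 kJ.

Reaction II, by 3957 kJ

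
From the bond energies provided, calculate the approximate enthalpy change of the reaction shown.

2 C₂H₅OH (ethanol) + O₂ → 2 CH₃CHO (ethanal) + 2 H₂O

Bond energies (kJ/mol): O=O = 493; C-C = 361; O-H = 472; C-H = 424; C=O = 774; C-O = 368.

ΔH ≈ −415 kJ

Bonds broken (reactants):
  C-C: 2 × 361 = 722
  C-H: 10 × 424 = 4240
  C-O: 2 × 368 = 736
  O-H: 2 × 472 = 944
  O=O: 1 × 493 = 493
  Σ(broken) = 7135 kJ
Bonds formed (products):
  C-C: 2 × 361 = 722
  C-H: 8 × 424 = 3392
  C=O: 2 × 774 = 1548
  O-H: 4 × 472 = 1888
  Σ(formed) = 7550 kJ
ΔH = Σ(broken) − Σ(formed) = 7135 − 7550 = −415 kJ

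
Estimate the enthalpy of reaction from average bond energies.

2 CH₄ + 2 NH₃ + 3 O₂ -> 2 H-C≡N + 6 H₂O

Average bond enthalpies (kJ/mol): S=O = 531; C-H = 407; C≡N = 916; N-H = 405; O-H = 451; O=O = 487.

Bonds broken (reactants):
  C-H: 8 × 407 = 3256
  N-H: 6 × 405 = 2430
  O=O: 3 × 487 = 1461
  Σ(broken) = 7147 kJ
Bonds formed (products):
  C≡N: 2 × 916 = 1832
  C-H: 2 × 407 = 814
  O-H: 12 × 451 = 5412
  Σ(formed) = 8058 kJ
ΔH = Σ(broken) − Σ(formed) = 7147 − 8058 = −911 kJ

ΔH ≈ −911 kJ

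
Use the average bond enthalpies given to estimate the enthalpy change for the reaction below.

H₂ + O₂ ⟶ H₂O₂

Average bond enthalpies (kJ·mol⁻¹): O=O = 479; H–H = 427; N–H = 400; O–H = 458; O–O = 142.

ΔH ≈ −152 kJ

Bonds broken (reactants):
  H–H: 1 × 427 = 427
  O=O: 1 × 479 = 479
  Σ(broken) = 906 kJ
Bonds formed (products):
  O–H: 2 × 458 = 916
  O–O: 1 × 142 = 142
  Σ(formed) = 1058 kJ
ΔH = Σ(broken) − Σ(formed) = 906 − 1058 = −152 kJ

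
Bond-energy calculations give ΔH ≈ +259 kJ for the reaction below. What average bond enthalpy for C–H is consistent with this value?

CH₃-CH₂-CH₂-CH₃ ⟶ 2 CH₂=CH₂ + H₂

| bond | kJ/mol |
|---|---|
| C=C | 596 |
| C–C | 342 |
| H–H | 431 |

Let D be the C–H bond energy.
Σ(broken) = 3×342 + 10×D = 1026 + 10D
Σ(formed) = 8×D + 2×596 + 1×431 = 1623 + 8D
ΔH = Σ(broken) − Σ(formed) = (1026 + 10D) − (1623 + 8D) = −597 + 2D
Setting this equal to +259 kJ gives 2D = 856, so D = 428 kJ/mol.

D(C–H) ≈ 428 kJ/mol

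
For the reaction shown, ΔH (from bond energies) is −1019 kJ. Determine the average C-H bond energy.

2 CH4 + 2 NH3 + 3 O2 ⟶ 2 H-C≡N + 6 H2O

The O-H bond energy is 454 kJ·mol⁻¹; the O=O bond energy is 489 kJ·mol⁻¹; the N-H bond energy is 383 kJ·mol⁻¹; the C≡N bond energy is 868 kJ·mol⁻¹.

Let D be the C-H bond energy.
Σ(broken) = 8×D + 6×383 + 3×489 = 3765 + 8D
Σ(formed) = 2×868 + 2×D + 12×454 = 7184 + 2D
ΔH = Σ(broken) − Σ(formed) = (3765 + 8D) − (7184 + 2D) = −3419 + 6D
Setting this equal to −1019 kJ gives 6D = 2400, so D = 400 kJ/mol.

D(C-H) ≈ 400 kJ/mol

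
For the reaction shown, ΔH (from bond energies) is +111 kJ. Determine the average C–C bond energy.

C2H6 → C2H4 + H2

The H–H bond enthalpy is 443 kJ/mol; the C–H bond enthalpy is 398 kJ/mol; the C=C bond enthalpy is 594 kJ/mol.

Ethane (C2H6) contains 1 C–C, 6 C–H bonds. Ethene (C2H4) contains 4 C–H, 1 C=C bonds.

Let D be the C–C bond energy.
Σ(broken) = 1×D + 6×398 = 2388 + D
Σ(formed) = 4×398 + 1×594 + 1×443 = 2629
ΔH = Σ(broken) − Σ(formed) = (2388 + D) − (2629) = −241 + D
Setting this equal to +111 kJ gives D = 352 kJ/mol.

D(C–C) ≈ 352 kJ/mol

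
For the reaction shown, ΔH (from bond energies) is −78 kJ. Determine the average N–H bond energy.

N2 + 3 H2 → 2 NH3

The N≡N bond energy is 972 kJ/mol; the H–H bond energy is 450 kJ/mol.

D(N–H) ≈ 400 kJ/mol

Let D be the N–H bond energy.
Σ(broken) = 3×450 + 1×972 = 2322
Σ(formed) = 6×D = 6D
ΔH = Σ(broken) − Σ(formed) = (2322) − (6D) = +2322 − 6D
Setting this equal to −78 kJ gives 6D = 2400, so D = 400 kJ/mol.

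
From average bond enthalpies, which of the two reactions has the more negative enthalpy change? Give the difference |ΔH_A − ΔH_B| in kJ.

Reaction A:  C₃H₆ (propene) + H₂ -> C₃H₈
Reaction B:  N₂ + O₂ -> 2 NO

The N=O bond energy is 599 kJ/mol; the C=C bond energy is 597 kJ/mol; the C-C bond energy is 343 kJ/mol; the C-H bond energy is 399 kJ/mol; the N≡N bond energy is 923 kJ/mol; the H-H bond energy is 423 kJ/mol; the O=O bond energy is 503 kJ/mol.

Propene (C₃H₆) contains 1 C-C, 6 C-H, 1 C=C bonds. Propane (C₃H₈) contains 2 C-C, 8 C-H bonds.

Reaction A, by 349 kJ

Reaction A:
  Bonds broken (reactants):
    C-C: 1 × 343 = 343
    C-H: 6 × 399 = 2394
    C=C: 1 × 597 = 597
    H-H: 1 × 423 = 423
    Σ(broken) = 3757 kJ
  Bonds formed (products):
    C-C: 2 × 343 = 686
    C-H: 8 × 399 = 3192
    Σ(formed) = 3878 kJ
  ΔH_A = 3757 − 3878 = −121 kJ
Reaction B:
  Bonds broken (reactants):
    N≡N: 1 × 923 = 923
    O=O: 1 × 503 = 503
    Σ(broken) = 1426 kJ
  Bonds formed (products):
    N=O: 2 × 599 = 1198
    Σ(formed) = 1198 kJ
  ΔH_B = 1426 − 1198 = +228 kJ
ΔH_A − ΔH_B = −349 kJ, so reaction A has the more negative ΔH; |ΔH_A − ΔH_B| = 349 kJ.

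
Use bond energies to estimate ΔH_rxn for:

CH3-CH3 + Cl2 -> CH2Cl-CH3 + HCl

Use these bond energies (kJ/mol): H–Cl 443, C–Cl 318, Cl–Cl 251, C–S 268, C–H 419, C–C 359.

ΔH ≈ −91 kJ

Bonds broken (reactants):
  C–C: 1 × 359 = 359
  C–H: 6 × 419 = 2514
  Cl–Cl: 1 × 251 = 251
  Σ(broken) = 3124 kJ
Bonds formed (products):
  C–C: 1 × 359 = 359
  C–Cl: 1 × 318 = 318
  C–H: 5 × 419 = 2095
  H–Cl: 1 × 443 = 443
  Σ(formed) = 3215 kJ
ΔH = Σ(broken) − Σ(formed) = 3124 − 3215 = −91 kJ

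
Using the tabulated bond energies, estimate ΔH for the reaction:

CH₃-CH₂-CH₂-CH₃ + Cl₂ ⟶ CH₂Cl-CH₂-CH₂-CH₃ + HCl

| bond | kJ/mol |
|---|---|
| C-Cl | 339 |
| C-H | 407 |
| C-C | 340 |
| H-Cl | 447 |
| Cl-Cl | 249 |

ΔH ≈ −130 kJ

Bonds broken (reactants):
  C-C: 3 × 340 = 1020
  C-H: 10 × 407 = 4070
  Cl-Cl: 1 × 249 = 249
  Σ(broken) = 5339 kJ
Bonds formed (products):
  C-C: 3 × 340 = 1020
  C-Cl: 1 × 339 = 339
  C-H: 9 × 407 = 3663
  H-Cl: 1 × 447 = 447
  Σ(formed) = 5469 kJ
ΔH = Σ(broken) − Σ(formed) = 5339 − 5469 = −130 kJ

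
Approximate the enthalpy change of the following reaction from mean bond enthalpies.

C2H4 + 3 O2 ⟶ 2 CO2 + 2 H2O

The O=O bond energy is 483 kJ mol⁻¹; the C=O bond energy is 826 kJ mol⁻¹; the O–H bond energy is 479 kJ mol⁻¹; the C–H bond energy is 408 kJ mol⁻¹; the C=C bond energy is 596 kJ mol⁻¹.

Bonds broken (reactants):
  C–H: 4 × 408 = 1632
  C=C: 1 × 596 = 596
  O=O: 3 × 483 = 1449
  Σ(broken) = 3677 kJ
Bonds formed (products):
  C=O: 4 × 826 = 3304
  O–H: 4 × 479 = 1916
  Σ(formed) = 5220 kJ
ΔH = Σ(broken) − Σ(formed) = 3677 − 5220 = −1543 kJ

ΔH ≈ −1543 kJ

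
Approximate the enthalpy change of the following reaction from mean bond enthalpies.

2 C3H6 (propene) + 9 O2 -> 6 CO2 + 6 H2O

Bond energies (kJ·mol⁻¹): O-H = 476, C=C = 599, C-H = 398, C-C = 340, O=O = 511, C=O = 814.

Bonds broken (reactants):
  C-C: 2 × 340 = 680
  C-H: 12 × 398 = 4776
  C=C: 2 × 599 = 1198
  O=O: 9 × 511 = 4599
  Σ(broken) = 11253 kJ
Bonds formed (products):
  C=O: 12 × 814 = 9768
  O-H: 12 × 476 = 5712
  Σ(formed) = 15480 kJ
ΔH = Σ(broken) − Σ(formed) = 11253 − 15480 = −4227 kJ

ΔH ≈ −4227 kJ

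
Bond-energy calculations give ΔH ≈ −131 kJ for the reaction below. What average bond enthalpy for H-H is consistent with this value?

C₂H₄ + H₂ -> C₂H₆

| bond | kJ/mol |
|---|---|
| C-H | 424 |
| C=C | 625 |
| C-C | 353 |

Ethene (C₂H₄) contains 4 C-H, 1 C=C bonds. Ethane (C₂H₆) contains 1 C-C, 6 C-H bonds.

Let D be the H-H bond energy.
Σ(broken) = 4×424 + 1×625 + 1×D = 2321 + D
Σ(formed) = 1×353 + 6×424 = 2897
ΔH = Σ(broken) − Σ(formed) = (2321 + D) − (2897) = −576 + D
Setting this equal to −131 kJ gives D = 445 kJ/mol.

D(H-H) ≈ 445 kJ/mol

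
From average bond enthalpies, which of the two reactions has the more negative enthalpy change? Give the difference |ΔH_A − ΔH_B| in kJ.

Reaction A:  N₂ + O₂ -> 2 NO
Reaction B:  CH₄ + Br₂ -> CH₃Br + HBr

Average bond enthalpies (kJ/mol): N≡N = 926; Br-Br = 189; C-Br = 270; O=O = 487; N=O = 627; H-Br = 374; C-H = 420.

Reaction A:
  Bonds broken (reactants):
    N≡N: 1 × 926 = 926
    O=O: 1 × 487 = 487
    Σ(broken) = 1413 kJ
  Bonds formed (products):
    N=O: 2 × 627 = 1254
    Σ(formed) = 1254 kJ
  ΔH_A = 1413 − 1254 = +159 kJ
Reaction B:
  Bonds broken (reactants):
    Br-Br: 1 × 189 = 189
    C-H: 4 × 420 = 1680
    Σ(broken) = 1869 kJ
  Bonds formed (products):
    C-Br: 1 × 270 = 270
    C-H: 3 × 420 = 1260
    H-Br: 1 × 374 = 374
    Σ(formed) = 1904 kJ
  ΔH_B = 1869 − 1904 = −35 kJ
ΔH_A − ΔH_B = +194 kJ, so reaction B has the more negative ΔH; |ΔH_A − ΔH_B| = 194 kJ.

Reaction B, by 194 kJ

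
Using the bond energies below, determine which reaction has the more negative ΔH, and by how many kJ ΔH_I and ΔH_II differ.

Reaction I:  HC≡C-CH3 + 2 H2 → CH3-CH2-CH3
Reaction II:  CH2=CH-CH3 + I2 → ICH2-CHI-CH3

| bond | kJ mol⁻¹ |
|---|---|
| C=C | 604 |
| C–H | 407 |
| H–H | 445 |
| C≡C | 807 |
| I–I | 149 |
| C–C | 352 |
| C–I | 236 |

Reaction I, by 212 kJ

Reaction I:
  Bonds broken (reactants):
    C≡C: 1 × 807 = 807
    C–C: 1 × 352 = 352
    C–H: 4 × 407 = 1628
    H–H: 2 × 445 = 890
    Σ(broken) = 3677 kJ
  Bonds formed (products):
    C–C: 2 × 352 = 704
    C–H: 8 × 407 = 3256
    Σ(formed) = 3960 kJ
  ΔH_I = 3677 − 3960 = −283 kJ
Reaction II:
  Bonds broken (reactants):
    C–C: 1 × 352 = 352
    C–H: 6 × 407 = 2442
    C=C: 1 × 604 = 604
    I–I: 1 × 149 = 149
    Σ(broken) = 3547 kJ
  Bonds formed (products):
    C–C: 2 × 352 = 704
    C–H: 6 × 407 = 2442
    C–I: 2 × 236 = 472
    Σ(formed) = 3618 kJ
  ΔH_II = 3547 − 3618 = −71 kJ
ΔH_I − ΔH_II = −212 kJ, so reaction I has the more negative ΔH; |ΔH_I − ΔH_II| = 212 kJ.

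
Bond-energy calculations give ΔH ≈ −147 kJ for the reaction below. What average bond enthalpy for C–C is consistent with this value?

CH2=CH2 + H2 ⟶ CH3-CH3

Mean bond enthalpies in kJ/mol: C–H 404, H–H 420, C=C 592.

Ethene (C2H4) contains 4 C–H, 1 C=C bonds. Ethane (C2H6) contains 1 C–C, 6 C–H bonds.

D(C–C) ≈ 351 kJ/mol

Let D be the C–C bond energy.
Σ(broken) = 4×404 + 1×592 + 1×420 = 2628
Σ(formed) = 1×D + 6×404 = 2424 + D
ΔH = Σ(broken) − Σ(formed) = (2628) − (2424 + D) = +204 − D
Setting this equal to −147 kJ gives D = 351 kJ/mol.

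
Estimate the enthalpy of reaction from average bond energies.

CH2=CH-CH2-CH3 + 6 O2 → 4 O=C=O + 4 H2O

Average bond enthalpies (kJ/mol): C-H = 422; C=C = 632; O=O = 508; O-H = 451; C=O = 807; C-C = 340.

Bonds broken (reactants):
  C-C: 2 × 340 = 680
  C-H: 8 × 422 = 3376
  C=C: 1 × 632 = 632
  O=O: 6 × 508 = 3048
  Σ(broken) = 7736 kJ
Bonds formed (products):
  C=O: 8 × 807 = 6456
  O-H: 8 × 451 = 3608
  Σ(formed) = 10064 kJ
ΔH = Σ(broken) − Σ(formed) = 7736 − 10064 = −2328 kJ

ΔH ≈ −2328 kJ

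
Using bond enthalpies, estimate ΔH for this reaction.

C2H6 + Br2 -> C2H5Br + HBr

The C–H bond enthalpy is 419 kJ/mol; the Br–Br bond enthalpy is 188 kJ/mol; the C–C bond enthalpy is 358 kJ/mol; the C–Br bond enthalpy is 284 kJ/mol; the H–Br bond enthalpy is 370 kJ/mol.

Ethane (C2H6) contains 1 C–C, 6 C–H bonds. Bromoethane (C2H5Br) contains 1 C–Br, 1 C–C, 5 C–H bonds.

Bonds broken (reactants):
  Br–Br: 1 × 188 = 188
  C–C: 1 × 358 = 358
  C–H: 6 × 419 = 2514
  Σ(broken) = 3060 kJ
Bonds formed (products):
  C–Br: 1 × 284 = 284
  C–C: 1 × 358 = 358
  C–H: 5 × 419 = 2095
  H–Br: 1 × 370 = 370
  Σ(formed) = 3107 kJ
ΔH = Σ(broken) − Σ(formed) = 3060 − 3107 = −47 kJ

ΔH ≈ −47 kJ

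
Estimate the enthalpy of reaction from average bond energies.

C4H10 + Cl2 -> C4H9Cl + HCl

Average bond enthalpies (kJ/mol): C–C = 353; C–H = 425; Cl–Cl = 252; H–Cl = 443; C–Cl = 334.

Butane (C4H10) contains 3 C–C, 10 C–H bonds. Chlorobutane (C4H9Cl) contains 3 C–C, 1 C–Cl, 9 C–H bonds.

Bonds broken (reactants):
  C–C: 3 × 353 = 1059
  C–H: 10 × 425 = 4250
  Cl–Cl: 1 × 252 = 252
  Σ(broken) = 5561 kJ
Bonds formed (products):
  C–C: 3 × 353 = 1059
  C–Cl: 1 × 334 = 334
  C–H: 9 × 425 = 3825
  H–Cl: 1 × 443 = 443
  Σ(formed) = 5661 kJ
ΔH = Σ(broken) − Σ(formed) = 5561 − 5661 = −100 kJ

ΔH ≈ −100 kJ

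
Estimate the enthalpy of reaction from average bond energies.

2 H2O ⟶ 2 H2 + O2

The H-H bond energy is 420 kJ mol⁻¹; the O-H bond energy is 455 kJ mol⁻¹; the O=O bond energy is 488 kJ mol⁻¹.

ΔH ≈ +492 kJ

Bonds broken (reactants):
  O-H: 4 × 455 = 1820
  Σ(broken) = 1820 kJ
Bonds formed (products):
  H-H: 2 × 420 = 840
  O=O: 1 × 488 = 488
  Σ(formed) = 1328 kJ
ΔH = Σ(broken) − Σ(formed) = 1820 − 1328 = +492 kJ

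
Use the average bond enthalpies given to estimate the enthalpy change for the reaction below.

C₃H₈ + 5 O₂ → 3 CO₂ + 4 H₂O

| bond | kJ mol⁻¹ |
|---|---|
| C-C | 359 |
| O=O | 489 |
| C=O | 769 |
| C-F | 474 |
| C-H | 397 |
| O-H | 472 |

Bonds broken (reactants):
  C-C: 2 × 359 = 718
  C-H: 8 × 397 = 3176
  O=O: 5 × 489 = 2445
  Σ(broken) = 6339 kJ
Bonds formed (products):
  C=O: 6 × 769 = 4614
  O-H: 8 × 472 = 3776
  Σ(formed) = 8390 kJ
ΔH = Σ(broken) − Σ(formed) = 6339 − 8390 = −2051 kJ

ΔH ≈ −2051 kJ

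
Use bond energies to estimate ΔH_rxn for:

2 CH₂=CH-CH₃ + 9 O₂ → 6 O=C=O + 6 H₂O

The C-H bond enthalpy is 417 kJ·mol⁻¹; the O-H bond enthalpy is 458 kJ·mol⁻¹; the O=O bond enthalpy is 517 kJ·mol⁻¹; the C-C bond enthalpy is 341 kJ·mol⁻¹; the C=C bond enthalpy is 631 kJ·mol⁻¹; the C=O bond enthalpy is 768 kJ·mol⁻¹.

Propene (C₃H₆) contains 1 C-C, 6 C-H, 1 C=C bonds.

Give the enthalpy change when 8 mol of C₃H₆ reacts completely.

Bonds broken (reactants):
  C-C: 2 × 341 = 682
  C-H: 12 × 417 = 5004
  C=C: 2 × 631 = 1262
  O=O: 9 × 517 = 4653
  Σ(broken) = 11601 kJ
Bonds formed (products):
  C=O: 12 × 768 = 9216
  O-H: 12 × 458 = 5496
  Σ(formed) = 14712 kJ
ΔH = Σ(broken) − Σ(formed) = 11601 − 14712 = −3111 kJ
For 4× the reaction as written: 4 × (−3111) = −12444 kJ

ΔH = −12444 kJ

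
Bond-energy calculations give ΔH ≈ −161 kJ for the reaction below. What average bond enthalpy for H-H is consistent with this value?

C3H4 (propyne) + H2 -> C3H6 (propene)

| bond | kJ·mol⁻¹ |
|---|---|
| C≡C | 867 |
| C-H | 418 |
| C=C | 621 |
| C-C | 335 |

Let D be the H-H bond energy.
Σ(broken) = 1×867 + 1×335 + 4×418 + 1×D = 2874 + D
Σ(formed) = 1×335 + 6×418 + 1×621 = 3464
ΔH = Σ(broken) − Σ(formed) = (2874 + D) − (3464) = −590 + D
Setting this equal to −161 kJ gives D = 429 kJ/mol.

D(H-H) ≈ 429 kJ/mol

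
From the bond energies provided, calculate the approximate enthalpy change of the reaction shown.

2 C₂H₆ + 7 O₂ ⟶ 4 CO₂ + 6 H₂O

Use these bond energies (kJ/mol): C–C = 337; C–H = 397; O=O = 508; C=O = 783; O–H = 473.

Bonds broken (reactants):
  C–C: 2 × 337 = 674
  C–H: 12 × 397 = 4764
  O=O: 7 × 508 = 3556
  Σ(broken) = 8994 kJ
Bonds formed (products):
  C=O: 8 × 783 = 6264
  O–H: 12 × 473 = 5676
  Σ(formed) = 11940 kJ
ΔH = Σ(broken) − Σ(formed) = 8994 − 11940 = −2946 kJ

ΔH ≈ −2946 kJ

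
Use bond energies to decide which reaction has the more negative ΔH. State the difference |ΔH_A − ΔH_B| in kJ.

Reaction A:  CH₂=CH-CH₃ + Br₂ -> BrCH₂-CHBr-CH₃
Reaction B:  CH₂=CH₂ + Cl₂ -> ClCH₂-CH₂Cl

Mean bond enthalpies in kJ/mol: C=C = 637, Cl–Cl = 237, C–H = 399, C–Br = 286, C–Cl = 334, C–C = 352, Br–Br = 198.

Reaction B, by 57 kJ

Reaction A:
  Bonds broken (reactants):
    Br–Br: 1 × 198 = 198
    C–C: 1 × 352 = 352
    C–H: 6 × 399 = 2394
    C=C: 1 × 637 = 637
    Σ(broken) = 3581 kJ
  Bonds formed (products):
    C–Br: 2 × 286 = 572
    C–C: 2 × 352 = 704
    C–H: 6 × 399 = 2394
    Σ(formed) = 3670 kJ
  ΔH_A = 3581 − 3670 = −89 kJ
Reaction B:
  Bonds broken (reactants):
    C–H: 4 × 399 = 1596
    C=C: 1 × 637 = 637
    Cl–Cl: 1 × 237 = 237
    Σ(broken) = 2470 kJ
  Bonds formed (products):
    C–C: 1 × 352 = 352
    C–Cl: 2 × 334 = 668
    C–H: 4 × 399 = 1596
    Σ(formed) = 2616 kJ
  ΔH_B = 2470 − 2616 = −146 kJ
ΔH_A − ΔH_B = +57 kJ, so reaction B has the more negative ΔH; |ΔH_A − ΔH_B| = 57 kJ.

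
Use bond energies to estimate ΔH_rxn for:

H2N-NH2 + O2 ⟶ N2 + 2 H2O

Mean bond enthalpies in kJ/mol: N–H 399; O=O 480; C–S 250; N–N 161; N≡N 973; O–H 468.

Bonds broken (reactants):
  N–H: 4 × 399 = 1596
  N–N: 1 × 161 = 161
  O=O: 1 × 480 = 480
  Σ(broken) = 2237 kJ
Bonds formed (products):
  N≡N: 1 × 973 = 973
  O–H: 4 × 468 = 1872
  Σ(formed) = 2845 kJ
ΔH = Σ(broken) − Σ(formed) = 2237 − 2845 = −608 kJ

ΔH ≈ −608 kJ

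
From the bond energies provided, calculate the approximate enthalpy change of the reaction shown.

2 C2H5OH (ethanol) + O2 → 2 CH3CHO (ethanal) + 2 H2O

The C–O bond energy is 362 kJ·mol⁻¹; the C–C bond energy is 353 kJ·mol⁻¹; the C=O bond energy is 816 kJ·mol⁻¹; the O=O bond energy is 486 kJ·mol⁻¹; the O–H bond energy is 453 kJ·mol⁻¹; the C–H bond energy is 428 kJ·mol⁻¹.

ΔH ≈ −472 kJ

Bonds broken (reactants):
  C–C: 2 × 353 = 706
  C–H: 10 × 428 = 4280
  C–O: 2 × 362 = 724
  O–H: 2 × 453 = 906
  O=O: 1 × 486 = 486
  Σ(broken) = 7102 kJ
Bonds formed (products):
  C–C: 2 × 353 = 706
  C–H: 8 × 428 = 3424
  C=O: 2 × 816 = 1632
  O–H: 4 × 453 = 1812
  Σ(formed) = 7574 kJ
ΔH = Σ(broken) − Σ(formed) = 7102 − 7574 = −472 kJ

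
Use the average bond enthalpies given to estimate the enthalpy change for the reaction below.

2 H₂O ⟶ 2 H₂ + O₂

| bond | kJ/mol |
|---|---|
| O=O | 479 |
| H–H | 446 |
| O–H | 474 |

ΔH ≈ +525 kJ

Bonds broken (reactants):
  O–H: 4 × 474 = 1896
  Σ(broken) = 1896 kJ
Bonds formed (products):
  H–H: 2 × 446 = 892
  O=O: 1 × 479 = 479
  Σ(formed) = 1371 kJ
ΔH = Σ(broken) − Σ(formed) = 1896 − 1371 = +525 kJ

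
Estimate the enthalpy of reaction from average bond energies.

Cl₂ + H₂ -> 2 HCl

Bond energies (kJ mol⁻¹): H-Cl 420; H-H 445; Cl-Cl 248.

ΔH ≈ −147 kJ

Bonds broken (reactants):
  Cl-Cl: 1 × 248 = 248
  H-H: 1 × 445 = 445
  Σ(broken) = 693 kJ
Bonds formed (products):
  H-Cl: 2 × 420 = 840
  Σ(formed) = 840 kJ
ΔH = Σ(broken) − Σ(formed) = 693 − 840 = −147 kJ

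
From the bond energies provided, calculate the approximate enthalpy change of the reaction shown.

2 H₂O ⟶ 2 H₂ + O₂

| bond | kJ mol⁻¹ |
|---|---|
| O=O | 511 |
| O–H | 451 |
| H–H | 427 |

Bonds broken (reactants):
  O–H: 4 × 451 = 1804
  Σ(broken) = 1804 kJ
Bonds formed (products):
  H–H: 2 × 427 = 854
  O=O: 1 × 511 = 511
  Σ(formed) = 1365 kJ
ΔH = Σ(broken) − Σ(formed) = 1804 − 1365 = +439 kJ

ΔH ≈ +439 kJ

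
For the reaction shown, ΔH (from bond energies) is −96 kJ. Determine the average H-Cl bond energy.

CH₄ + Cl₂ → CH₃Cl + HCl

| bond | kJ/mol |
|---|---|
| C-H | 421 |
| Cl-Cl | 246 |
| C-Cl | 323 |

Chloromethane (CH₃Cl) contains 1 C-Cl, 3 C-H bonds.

D(H-Cl) ≈ 440 kJ/mol

Let D be the H-Cl bond energy.
Σ(broken) = 4×421 + 1×246 = 1930
Σ(formed) = 1×323 + 3×421 + 1×D = 1586 + D
ΔH = Σ(broken) − Σ(formed) = (1930) − (1586 + D) = +344 − D
Setting this equal to −96 kJ gives D = 440 kJ/mol.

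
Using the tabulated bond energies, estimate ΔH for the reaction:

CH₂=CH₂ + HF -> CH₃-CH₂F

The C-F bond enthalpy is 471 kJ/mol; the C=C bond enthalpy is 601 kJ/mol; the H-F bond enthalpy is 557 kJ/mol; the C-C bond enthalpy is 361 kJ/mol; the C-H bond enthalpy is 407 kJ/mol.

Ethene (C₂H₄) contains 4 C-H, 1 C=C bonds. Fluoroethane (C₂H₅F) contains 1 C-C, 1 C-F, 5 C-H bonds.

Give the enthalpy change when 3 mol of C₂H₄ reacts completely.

ΔH = −243 kJ

Bonds broken (reactants):
  C-H: 4 × 407 = 1628
  C=C: 1 × 601 = 601
  H-F: 1 × 557 = 557
  Σ(broken) = 2786 kJ
Bonds formed (products):
  C-C: 1 × 361 = 361
  C-F: 1 × 471 = 471
  C-H: 5 × 407 = 2035
  Σ(formed) = 2867 kJ
ΔH = Σ(broken) − Σ(formed) = 2786 − 2867 = −81 kJ
For 3× the reaction as written: 3 × (−81) = −243 kJ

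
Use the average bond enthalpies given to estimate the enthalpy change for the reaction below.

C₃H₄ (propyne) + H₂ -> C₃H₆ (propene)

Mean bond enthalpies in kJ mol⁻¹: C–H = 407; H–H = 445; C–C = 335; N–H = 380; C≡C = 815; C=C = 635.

ΔH ≈ −189 kJ

Bonds broken (reactants):
  C≡C: 1 × 815 = 815
  C–C: 1 × 335 = 335
  C–H: 4 × 407 = 1628
  H–H: 1 × 445 = 445
  Σ(broken) = 3223 kJ
Bonds formed (products):
  C–C: 1 × 335 = 335
  C–H: 6 × 407 = 2442
  C=C: 1 × 635 = 635
  Σ(formed) = 3412 kJ
ΔH = Σ(broken) − Σ(formed) = 3223 − 3412 = −189 kJ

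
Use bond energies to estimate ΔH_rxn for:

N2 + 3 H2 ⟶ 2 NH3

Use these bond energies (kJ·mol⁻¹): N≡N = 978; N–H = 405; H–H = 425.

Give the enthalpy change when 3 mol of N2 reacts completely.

ΔH = −531 kJ

Bonds broken (reactants):
  H–H: 3 × 425 = 1275
  N≡N: 1 × 978 = 978
  Σ(broken) = 2253 kJ
Bonds formed (products):
  N–H: 6 × 405 = 2430
  Σ(formed) = 2430 kJ
ΔH = Σ(broken) − Σ(formed) = 2253 − 2430 = −177 kJ
For 3× the reaction as written: 3 × (−177) = −531 kJ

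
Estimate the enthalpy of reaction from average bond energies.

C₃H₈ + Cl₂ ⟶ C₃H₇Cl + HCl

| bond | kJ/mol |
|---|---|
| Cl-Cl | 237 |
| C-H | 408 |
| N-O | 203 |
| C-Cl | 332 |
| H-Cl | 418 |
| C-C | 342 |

ΔH ≈ −105 kJ

Bonds broken (reactants):
  C-C: 2 × 342 = 684
  C-H: 8 × 408 = 3264
  Cl-Cl: 1 × 237 = 237
  Σ(broken) = 4185 kJ
Bonds formed (products):
  C-C: 2 × 342 = 684
  C-Cl: 1 × 332 = 332
  C-H: 7 × 408 = 2856
  H-Cl: 1 × 418 = 418
  Σ(formed) = 4290 kJ
ΔH = Σ(broken) − Σ(formed) = 4185 − 4290 = −105 kJ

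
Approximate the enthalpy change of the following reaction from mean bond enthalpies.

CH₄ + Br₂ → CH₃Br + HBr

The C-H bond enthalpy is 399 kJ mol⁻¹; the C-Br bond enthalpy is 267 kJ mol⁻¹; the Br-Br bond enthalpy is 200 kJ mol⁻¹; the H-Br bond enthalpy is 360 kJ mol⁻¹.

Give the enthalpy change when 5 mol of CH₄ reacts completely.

Bonds broken (reactants):
  Br-Br: 1 × 200 = 200
  C-H: 4 × 399 = 1596
  Σ(broken) = 1796 kJ
Bonds formed (products):
  C-Br: 1 × 267 = 267
  C-H: 3 × 399 = 1197
  H-Br: 1 × 360 = 360
  Σ(formed) = 1824 kJ
ΔH = Σ(broken) − Σ(formed) = 1796 − 1824 = −28 kJ
For 5× the reaction as written: 5 × (−28) = −140 kJ

ΔH = −140 kJ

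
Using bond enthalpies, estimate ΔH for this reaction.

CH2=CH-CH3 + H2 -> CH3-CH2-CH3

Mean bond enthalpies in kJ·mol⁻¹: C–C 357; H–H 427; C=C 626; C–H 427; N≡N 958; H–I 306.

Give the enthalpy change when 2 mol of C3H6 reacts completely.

Bonds broken (reactants):
  C–C: 1 × 357 = 357
  C–H: 6 × 427 = 2562
  C=C: 1 × 626 = 626
  H–H: 1 × 427 = 427
  Σ(broken) = 3972 kJ
Bonds formed (products):
  C–C: 2 × 357 = 714
  C–H: 8 × 427 = 3416
  Σ(formed) = 4130 kJ
ΔH = Σ(broken) − Σ(formed) = 3972 − 4130 = −158 kJ
For 2× the reaction as written: 2 × (−158) = −316 kJ

ΔH = −316 kJ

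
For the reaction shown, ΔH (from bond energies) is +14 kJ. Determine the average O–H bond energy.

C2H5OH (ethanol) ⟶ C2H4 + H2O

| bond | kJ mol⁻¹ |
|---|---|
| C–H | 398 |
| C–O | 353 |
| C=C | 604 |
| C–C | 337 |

Let D be the O–H bond energy.
Σ(broken) = 1×337 + 5×398 + 1×353 + 1×D = 2680 + D
Σ(formed) = 4×398 + 1×604 + 2×D = 2196 + 2D
ΔH = Σ(broken) − Σ(formed) = (2680 + D) − (2196 + 2D) = +484 − D
Setting this equal to +14 kJ gives D = 470 kJ/mol.

D(O–H) ≈ 470 kJ/mol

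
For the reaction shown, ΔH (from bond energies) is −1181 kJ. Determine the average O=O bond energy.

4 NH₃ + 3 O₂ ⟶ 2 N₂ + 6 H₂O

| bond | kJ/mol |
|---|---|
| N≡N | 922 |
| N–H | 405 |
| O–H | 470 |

D(O=O) ≈ 481 kJ/mol

Let D be the O=O bond energy.
Σ(broken) = 12×405 + 3×D = 4860 + 3D
Σ(formed) = 2×922 + 12×470 = 7484
ΔH = Σ(broken) − Σ(formed) = (4860 + 3D) − (7484) = −2624 + 3D
Setting this equal to −1181 kJ gives 3D = 1443, so D = 481 kJ/mol.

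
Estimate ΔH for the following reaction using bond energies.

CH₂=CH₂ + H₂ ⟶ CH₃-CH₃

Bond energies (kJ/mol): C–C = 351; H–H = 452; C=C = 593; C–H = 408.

ΔH ≈ −122 kJ

Bonds broken (reactants):
  C–H: 4 × 408 = 1632
  C=C: 1 × 593 = 593
  H–H: 1 × 452 = 452
  Σ(broken) = 2677 kJ
Bonds formed (products):
  C–C: 1 × 351 = 351
  C–H: 6 × 408 = 2448
  Σ(formed) = 2799 kJ
ΔH = Σ(broken) − Σ(formed) = 2677 − 2799 = −122 kJ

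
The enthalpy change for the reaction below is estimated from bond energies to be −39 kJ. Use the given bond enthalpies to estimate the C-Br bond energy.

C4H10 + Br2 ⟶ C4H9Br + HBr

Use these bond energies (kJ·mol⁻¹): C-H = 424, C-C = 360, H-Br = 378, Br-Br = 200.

D(C-Br) ≈ 285 kJ/mol

Let D be the C-Br bond energy.
Σ(broken) = 1×200 + 3×360 + 10×424 = 5520
Σ(formed) = 1×D + 3×360 + 9×424 + 1×378 = 5274 + D
ΔH = Σ(broken) − Σ(formed) = (5520) − (5274 + D) = +246 − D
Setting this equal to −39 kJ gives D = 285 kJ/mol.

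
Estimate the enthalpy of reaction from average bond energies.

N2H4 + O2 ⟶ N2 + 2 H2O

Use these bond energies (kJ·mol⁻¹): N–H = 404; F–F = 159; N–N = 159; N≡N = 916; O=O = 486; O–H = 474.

ΔH ≈ −551 kJ

Bonds broken (reactants):
  N–H: 4 × 404 = 1616
  N–N: 1 × 159 = 159
  O=O: 1 × 486 = 486
  Σ(broken) = 2261 kJ
Bonds formed (products):
  N≡N: 1 × 916 = 916
  O–H: 4 × 474 = 1896
  Σ(formed) = 2812 kJ
ΔH = Σ(broken) − Σ(formed) = 2261 − 2812 = −551 kJ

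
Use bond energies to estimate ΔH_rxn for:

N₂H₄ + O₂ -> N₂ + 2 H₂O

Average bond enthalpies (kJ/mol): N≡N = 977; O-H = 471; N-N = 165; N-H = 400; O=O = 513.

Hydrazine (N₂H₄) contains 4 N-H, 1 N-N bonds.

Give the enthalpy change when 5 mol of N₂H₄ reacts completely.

ΔH = −2915 kJ

Bonds broken (reactants):
  N-H: 4 × 400 = 1600
  N-N: 1 × 165 = 165
  O=O: 1 × 513 = 513
  Σ(broken) = 2278 kJ
Bonds formed (products):
  N≡N: 1 × 977 = 977
  O-H: 4 × 471 = 1884
  Σ(formed) = 2861 kJ
ΔH = Σ(broken) − Σ(formed) = 2278 − 2861 = −583 kJ
For 5× the reaction as written: 5 × (−583) = −2915 kJ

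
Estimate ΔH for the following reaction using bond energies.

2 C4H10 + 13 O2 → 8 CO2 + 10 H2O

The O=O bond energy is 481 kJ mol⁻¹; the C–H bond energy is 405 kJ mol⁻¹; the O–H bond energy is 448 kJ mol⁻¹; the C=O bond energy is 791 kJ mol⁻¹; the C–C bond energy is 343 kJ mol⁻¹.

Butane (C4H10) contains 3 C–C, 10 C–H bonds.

Bonds broken (reactants):
  C–C: 6 × 343 = 2058
  C–H: 20 × 405 = 8100
  O=O: 13 × 481 = 6253
  Σ(broken) = 16411 kJ
Bonds formed (products):
  C=O: 16 × 791 = 12656
  O–H: 20 × 448 = 8960
  Σ(formed) = 21616 kJ
ΔH = Σ(broken) − Σ(formed) = 16411 − 21616 = −5205 kJ

ΔH ≈ −5205 kJ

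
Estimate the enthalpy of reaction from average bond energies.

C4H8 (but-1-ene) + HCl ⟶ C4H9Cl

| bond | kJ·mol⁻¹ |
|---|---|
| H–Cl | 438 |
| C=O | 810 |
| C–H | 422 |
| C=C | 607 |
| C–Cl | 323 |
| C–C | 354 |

Bonds broken (reactants):
  C–C: 2 × 354 = 708
  C–H: 8 × 422 = 3376
  C=C: 1 × 607 = 607
  H–Cl: 1 × 438 = 438
  Σ(broken) = 5129 kJ
Bonds formed (products):
  C–C: 3 × 354 = 1062
  C–Cl: 1 × 323 = 323
  C–H: 9 × 422 = 3798
  Σ(formed) = 5183 kJ
ΔH = Σ(broken) − Σ(formed) = 5129 − 5183 = −54 kJ

ΔH ≈ −54 kJ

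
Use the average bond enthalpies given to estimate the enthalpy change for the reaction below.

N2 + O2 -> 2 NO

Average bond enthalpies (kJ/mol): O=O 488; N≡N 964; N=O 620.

Bonds broken (reactants):
  N≡N: 1 × 964 = 964
  O=O: 1 × 488 = 488
  Σ(broken) = 1452 kJ
Bonds formed (products):
  N=O: 2 × 620 = 1240
  Σ(formed) = 1240 kJ
ΔH = Σ(broken) − Σ(formed) = 1452 − 1240 = +212 kJ

ΔH ≈ +212 kJ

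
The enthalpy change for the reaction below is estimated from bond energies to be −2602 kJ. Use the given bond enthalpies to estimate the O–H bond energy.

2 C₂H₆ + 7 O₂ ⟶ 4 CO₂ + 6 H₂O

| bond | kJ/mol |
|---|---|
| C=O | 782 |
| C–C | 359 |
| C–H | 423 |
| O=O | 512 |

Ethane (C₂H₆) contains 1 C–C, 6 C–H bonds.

D(O–H) ≈ 477 kJ/mol

Let D be the O–H bond energy.
Σ(broken) = 2×359 + 12×423 + 7×512 = 9378
Σ(formed) = 8×782 + 12×D = 6256 + 12D
ΔH = Σ(broken) − Σ(formed) = (9378) − (6256 + 12D) = +3122 − 12D
Setting this equal to −2602 kJ gives 12D = 5724, so D = 477 kJ/mol.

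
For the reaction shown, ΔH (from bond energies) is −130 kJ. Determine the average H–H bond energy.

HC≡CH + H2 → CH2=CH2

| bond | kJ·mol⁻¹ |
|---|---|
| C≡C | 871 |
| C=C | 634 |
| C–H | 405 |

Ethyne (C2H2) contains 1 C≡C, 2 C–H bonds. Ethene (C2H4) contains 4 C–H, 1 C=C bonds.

D(H–H) ≈ 443 kJ/mol

Let D be the H–H bond energy.
Σ(broken) = 1×871 + 2×405 + 1×D = 1681 + D
Σ(formed) = 4×405 + 1×634 = 2254
ΔH = Σ(broken) − Σ(formed) = (1681 + D) − (2254) = −573 + D
Setting this equal to −130 kJ gives D = 443 kJ/mol.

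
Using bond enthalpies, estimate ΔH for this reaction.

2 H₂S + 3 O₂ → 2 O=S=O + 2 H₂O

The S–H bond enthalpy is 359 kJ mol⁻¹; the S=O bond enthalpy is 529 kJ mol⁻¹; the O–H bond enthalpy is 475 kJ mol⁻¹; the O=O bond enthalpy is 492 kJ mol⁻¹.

ΔH ≈ −1104 kJ

Bonds broken (reactants):
  O=O: 3 × 492 = 1476
  S–H: 4 × 359 = 1436
  Σ(broken) = 2912 kJ
Bonds formed (products):
  O–H: 4 × 475 = 1900
  S=O: 4 × 529 = 2116
  Σ(formed) = 4016 kJ
ΔH = Σ(broken) − Σ(formed) = 2912 − 4016 = −1104 kJ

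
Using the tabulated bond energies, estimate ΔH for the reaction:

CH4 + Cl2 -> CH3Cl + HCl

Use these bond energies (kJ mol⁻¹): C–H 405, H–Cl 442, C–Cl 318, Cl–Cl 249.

ΔH ≈ −106 kJ

Bonds broken (reactants):
  C–H: 4 × 405 = 1620
  Cl–Cl: 1 × 249 = 249
  Σ(broken) = 1869 kJ
Bonds formed (products):
  C–Cl: 1 × 318 = 318
  C–H: 3 × 405 = 1215
  H–Cl: 1 × 442 = 442
  Σ(formed) = 1975 kJ
ΔH = Σ(broken) − Σ(formed) = 1869 − 1975 = −106 kJ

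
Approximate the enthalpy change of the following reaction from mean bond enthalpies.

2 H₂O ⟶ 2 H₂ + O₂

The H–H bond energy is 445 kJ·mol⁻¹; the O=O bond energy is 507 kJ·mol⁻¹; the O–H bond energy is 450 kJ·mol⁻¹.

Bonds broken (reactants):
  O–H: 4 × 450 = 1800
  Σ(broken) = 1800 kJ
Bonds formed (products):
  H–H: 2 × 445 = 890
  O=O: 1 × 507 = 507
  Σ(formed) = 1397 kJ
ΔH = Σ(broken) − Σ(formed) = 1800 − 1397 = +403 kJ

ΔH ≈ +403 kJ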